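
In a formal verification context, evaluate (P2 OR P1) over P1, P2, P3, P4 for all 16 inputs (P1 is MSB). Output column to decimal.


Formula: (P2 OR P1) over P1, P2, P3, P4 (16 rows)
Evaluate each row (bits = P1,P2,P3,P4, MSB first):
  row 0 [0000]: (0 OR 0) -> 0
  row 1 [0001]: (0 OR 0) -> 0
  row 2 [0010]: (0 OR 0) -> 0
  row 3 [0011]: (0 OR 0) -> 0
  row 4 [0100]: (1 OR 0) -> 1
  row 5 [0101]: (1 OR 0) -> 1
  row 6 [0110]: (1 OR 0) -> 1
  row 7 [0111]: (1 OR 0) -> 1
  row 8 [1000]: (0 OR 1) -> 1
  row 9 [1001]: (0 OR 1) -> 1
  row 10 [1010]: (0 OR 1) -> 1
  row 11 [1011]: (0 OR 1) -> 1
  row 12 [1100]: (1 OR 1) -> 1
  row 13 [1101]: (1 OR 1) -> 1
  row 14 [1110]: (1 OR 1) -> 1
  row 15 [1111]: (1 OR 1) -> 1
Full result column, 4 rows per line (P1,P2 fixed per line; P3,P4 runs 00..11 left to right):
  rows 0-3 [P1,P2=00]: 0000  = hex 0
  rows 4-7 [P1,P2=01]: 1111  = hex F
  rows 8-11 [P1,P2=10]: 1111  = hex F
  rows 12-15 [P1,P2=11]: 1111  = hex F
Output column (row 0 .. row 15) = 0000111111111111
Output column grouped in 4s = 0000 1111 1111 1111 = 0x0FFF
Convert to decimal digit by digit (value = value*16 + digit):
  0 -> 0
  0*16 + 15 (F) = 15
  15*16 + 15 (F) = 255
  255*16 + 15 (F) = 4095
Decimal = 4095

4095


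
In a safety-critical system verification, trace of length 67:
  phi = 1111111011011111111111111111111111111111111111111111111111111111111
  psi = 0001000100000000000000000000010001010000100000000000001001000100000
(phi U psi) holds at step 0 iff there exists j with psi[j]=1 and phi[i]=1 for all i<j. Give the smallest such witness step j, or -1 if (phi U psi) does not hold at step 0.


(phi U psi) at 0: need smallest j with psi[j]=1 and phi[i]=1 for all i in [0,j).
Scan from step 0:
  step 0: phi=1, psi=0 -> continue
  step 1: phi=1, psi=0 -> continue
  step 2: phi=1, psi=0 -> continue
  step 3: psi=1 and phi held for [0,3) -> witness found
Witness step = 3

3


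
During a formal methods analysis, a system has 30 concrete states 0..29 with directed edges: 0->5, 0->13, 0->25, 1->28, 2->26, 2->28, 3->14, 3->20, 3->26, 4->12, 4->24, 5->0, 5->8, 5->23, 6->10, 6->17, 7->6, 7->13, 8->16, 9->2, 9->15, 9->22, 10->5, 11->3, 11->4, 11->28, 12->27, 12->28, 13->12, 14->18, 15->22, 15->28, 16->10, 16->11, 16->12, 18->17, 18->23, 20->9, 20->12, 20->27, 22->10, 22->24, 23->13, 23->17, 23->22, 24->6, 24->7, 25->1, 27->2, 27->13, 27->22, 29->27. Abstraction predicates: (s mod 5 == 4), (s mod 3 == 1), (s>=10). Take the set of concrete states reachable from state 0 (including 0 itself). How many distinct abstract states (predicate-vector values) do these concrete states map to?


BFS from 0:
Concrete reachable: {0, 1, 2, 3, 4, 5, 6, 7, 8, 9, 10, 11, 12, 13, 14, 15, 16, 17, 18, 20, 22, 23, 24, 25, 26, 27, 28}
Abstract via predicates (s mod 5 == 4), (s mod 3 == 1), (s>=10):
  (0,0,0) <- {0, 2, 3, 5, 6, 8}
  (0,0,1) <- {11, 12, 15, 17, 18, 20, 23, 26, 27}
  (0,1,0) <- {1, 7}
  (0,1,1) <- {10, 13, 16, 22, 25, 28}
  (1,0,0) <- {9}
  (1,0,1) <- {14, 24}
  (1,1,0) <- {4}
Distinct abstract states = 7

7


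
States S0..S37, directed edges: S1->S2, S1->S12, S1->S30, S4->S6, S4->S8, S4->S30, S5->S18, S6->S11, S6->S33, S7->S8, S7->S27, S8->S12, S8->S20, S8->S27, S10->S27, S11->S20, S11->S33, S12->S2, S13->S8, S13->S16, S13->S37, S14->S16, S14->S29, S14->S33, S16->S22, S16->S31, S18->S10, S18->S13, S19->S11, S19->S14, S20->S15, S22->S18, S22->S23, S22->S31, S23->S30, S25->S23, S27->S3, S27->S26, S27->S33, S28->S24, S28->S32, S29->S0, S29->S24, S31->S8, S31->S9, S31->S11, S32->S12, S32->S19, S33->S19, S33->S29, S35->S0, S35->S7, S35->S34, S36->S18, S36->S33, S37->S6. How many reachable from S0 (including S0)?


BFS from S0:
  layer 0: {S0}
Reachable set: {S0}
Count = 1

1


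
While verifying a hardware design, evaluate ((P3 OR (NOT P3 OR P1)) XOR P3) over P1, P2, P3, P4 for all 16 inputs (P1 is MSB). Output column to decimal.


Formula: ((P3 OR (NOT P3 OR P1)) XOR P3) over P1, P2, P3, P4 (16 rows)
Evaluate each row (bits = P1,P2,P3,P4, MSB first):
  row 0 [0000]: ((0 OR (NOT 0 OR 0)) XOR 0) -> 1
  row 1 [0001]: ((0 OR (NOT 0 OR 0)) XOR 0) -> 1
  row 2 [0010]: ((1 OR (NOT 1 OR 0)) XOR 1) -> 0
  row 3 [0011]: ((1 OR (NOT 1 OR 0)) XOR 1) -> 0
  row 4 [0100]: ((0 OR (NOT 0 OR 0)) XOR 0) -> 1
  row 5 [0101]: ((0 OR (NOT 0 OR 0)) XOR 0) -> 1
  row 6 [0110]: ((1 OR (NOT 1 OR 0)) XOR 1) -> 0
  row 7 [0111]: ((1 OR (NOT 1 OR 0)) XOR 1) -> 0
  row 8 [1000]: ((0 OR (NOT 0 OR 1)) XOR 0) -> 1
  row 9 [1001]: ((0 OR (NOT 0 OR 1)) XOR 0) -> 1
  row 10 [1010]: ((1 OR (NOT 1 OR 1)) XOR 1) -> 0
  row 11 [1011]: ((1 OR (NOT 1 OR 1)) XOR 1) -> 0
  row 12 [1100]: ((0 OR (NOT 0 OR 1)) XOR 0) -> 1
  row 13 [1101]: ((0 OR (NOT 0 OR 1)) XOR 0) -> 1
  row 14 [1110]: ((1 OR (NOT 1 OR 1)) XOR 1) -> 0
  row 15 [1111]: ((1 OR (NOT 1 OR 1)) XOR 1) -> 0
Full result column, 4 rows per line (P1,P2 fixed per line; P3,P4 runs 00..11 left to right):
  rows 0-3 [P1,P2=00]: 1100  = hex C
  rows 4-7 [P1,P2=01]: 1100  = hex C
  rows 8-11 [P1,P2=10]: 1100  = hex C
  rows 12-15 [P1,P2=11]: 1100  = hex C
Output column (row 0 .. row 15) = 1100110011001100
Output column grouped in 4s = 1100 1100 1100 1100 = 0xCCCC
Convert to decimal digit by digit (value = value*16 + digit):
  C -> 12
  12*16 + 12 (C) = 204
  204*16 + 12 (C) = 3276
  3276*16 + 12 (C) = 52428
Decimal = 52428

52428


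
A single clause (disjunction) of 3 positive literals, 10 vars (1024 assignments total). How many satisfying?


Step 1: Total=2^10=1024
Step 2: Unsat when all 3 false: 2^7=128
Step 3: Sat=1024-128=896

896


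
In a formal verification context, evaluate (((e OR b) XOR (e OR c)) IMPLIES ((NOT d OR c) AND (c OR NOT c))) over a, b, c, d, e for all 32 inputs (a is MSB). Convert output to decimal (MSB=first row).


Formula: (((e OR b) XOR (e OR c)) IMPLIES ((NOT d OR c) AND (c OR NOT c))) over a, b, c, d, e (32 rows)
Evaluate each row (bits = a,b,c,d,e, MSB first):
  row 0 [00000]: (((0 OR 0) XOR (0 OR 0)) IMPLIES ((NOT 0 OR 0) AND (0 OR NOT 0))) -> 1
  row 1 [00001]: (((1 OR 0) XOR (1 OR 0)) IMPLIES ((NOT 0 OR 0) AND (0 OR NOT 0))) -> 1
  row 2 [00010]: (((0 OR 0) XOR (0 OR 0)) IMPLIES ((NOT 1 OR 0) AND (0 OR NOT 0))) -> 1
  row 3 [00011]: (((1 OR 0) XOR (1 OR 0)) IMPLIES ((NOT 1 OR 0) AND (0 OR NOT 0))) -> 1
  row 4 [00100]: (((0 OR 0) XOR (0 OR 1)) IMPLIES ((NOT 0 OR 1) AND (1 OR NOT 1))) -> 1
  row 5 [00101]: (((1 OR 0) XOR (1 OR 1)) IMPLIES ((NOT 0 OR 1) AND (1 OR NOT 1))) -> 1
  row 6 [00110]: (((0 OR 0) XOR (0 OR 1)) IMPLIES ((NOT 1 OR 1) AND (1 OR NOT 1))) -> 1
  row 7 [00111]: (((1 OR 0) XOR (1 OR 1)) IMPLIES ((NOT 1 OR 1) AND (1 OR NOT 1))) -> 1
  row 8 [01000]: (((0 OR 1) XOR (0 OR 0)) IMPLIES ((NOT 0 OR 0) AND (0 OR NOT 0))) -> 1
  row 9 [01001]: (((1 OR 1) XOR (1 OR 0)) IMPLIES ((NOT 0 OR 0) AND (0 OR NOT 0))) -> 1
  row 10 [01010]: (((0 OR 1) XOR (0 OR 0)) IMPLIES ((NOT 1 OR 0) AND (0 OR NOT 0))) -> 0
  row 11 [01011]: (((1 OR 1) XOR (1 OR 0)) IMPLIES ((NOT 1 OR 0) AND (0 OR NOT 0))) -> 1
  row 12 [01100]: (((0 OR 1) XOR (0 OR 1)) IMPLIES ((NOT 0 OR 1) AND (1 OR NOT 1))) -> 1
  row 13 [01101]: (((1 OR 1) XOR (1 OR 1)) IMPLIES ((NOT 0 OR 1) AND (1 OR NOT 1))) -> 1
  row 14 [01110]: (((0 OR 1) XOR (0 OR 1)) IMPLIES ((NOT 1 OR 1) AND (1 OR NOT 1))) -> 1
  row 15 [01111]: (((1 OR 1) XOR (1 OR 1)) IMPLIES ((NOT 1 OR 1) AND (1 OR NOT 1))) -> 1
  row 16 [10000]: (((0 OR 0) XOR (0 OR 0)) IMPLIES ((NOT 0 OR 0) AND (0 OR NOT 0))) -> 1
  row 17 [10001]: (((1 OR 0) XOR (1 OR 0)) IMPLIES ((NOT 0 OR 0) AND (0 OR NOT 0))) -> 1
  row 18 [10010]: (((0 OR 0) XOR (0 OR 0)) IMPLIES ((NOT 1 OR 0) AND (0 OR NOT 0))) -> 1
  row 19 [10011]: (((1 OR 0) XOR (1 OR 0)) IMPLIES ((NOT 1 OR 0) AND (0 OR NOT 0))) -> 1
  row 20 [10100]: (((0 OR 0) XOR (0 OR 1)) IMPLIES ((NOT 0 OR 1) AND (1 OR NOT 1))) -> 1
  row 21 [10101]: (((1 OR 0) XOR (1 OR 1)) IMPLIES ((NOT 0 OR 1) AND (1 OR NOT 1))) -> 1
  row 22 [10110]: (((0 OR 0) XOR (0 OR 1)) IMPLIES ((NOT 1 OR 1) AND (1 OR NOT 1))) -> 1
  row 23 [10111]: (((1 OR 0) XOR (1 OR 1)) IMPLIES ((NOT 1 OR 1) AND (1 OR NOT 1))) -> 1
  row 24 [11000]: (((0 OR 1) XOR (0 OR 0)) IMPLIES ((NOT 0 OR 0) AND (0 OR NOT 0))) -> 1
  row 25 [11001]: (((1 OR 1) XOR (1 OR 0)) IMPLIES ((NOT 0 OR 0) AND (0 OR NOT 0))) -> 1
  row 26 [11010]: (((0 OR 1) XOR (0 OR 0)) IMPLIES ((NOT 1 OR 0) AND (0 OR NOT 0))) -> 0
  row 27 [11011]: (((1 OR 1) XOR (1 OR 0)) IMPLIES ((NOT 1 OR 0) AND (0 OR NOT 0))) -> 1
  row 28 [11100]: (((0 OR 1) XOR (0 OR 1)) IMPLIES ((NOT 0 OR 1) AND (1 OR NOT 1))) -> 1
  row 29 [11101]: (((1 OR 1) XOR (1 OR 1)) IMPLIES ((NOT 0 OR 1) AND (1 OR NOT 1))) -> 1
  row 30 [11110]: (((0 OR 1) XOR (0 OR 1)) IMPLIES ((NOT 1 OR 1) AND (1 OR NOT 1))) -> 1
  row 31 [11111]: (((1 OR 1) XOR (1 OR 1)) IMPLIES ((NOT 1 OR 1) AND (1 OR NOT 1))) -> 1
Full result column, 4 rows per line (a,b,c fixed per line; d,e runs 00..11 left to right):
  rows 0-3 [a,b,c=000]: 1111  = hex F
  rows 4-7 [a,b,c=001]: 1111  = hex F
  rows 8-11 [a,b,c=010]: 1101  = hex D
  rows 12-15 [a,b,c=011]: 1111  = hex F
  rows 16-19 [a,b,c=100]: 1111  = hex F
  rows 20-23 [a,b,c=101]: 1111  = hex F
  rows 24-27 [a,b,c=110]: 1101  = hex D
  rows 28-31 [a,b,c=111]: 1111  = hex F
Output column (row 0 .. row 31) = 11111111110111111111111111011111
Output column grouped in 4s = 1111 1111 1101 1111 1111 1111 1101 1111 = 0xFFDFFFDF
Convert to decimal digit by digit (value = value*16 + digit):
  F -> 15
  15*16 + 15 (F) = 255
  255*16 + 13 (D) = 4093
  4093*16 + 15 (F) = 65503
  65503*16 + 15 (F) = 1048063
  1048063*16 + 15 (F) = 16769023
  16769023*16 + 13 (D) = 268304381
  268304381*16 + 15 (F) = 4292870111
Decimal = 4292870111

4292870111


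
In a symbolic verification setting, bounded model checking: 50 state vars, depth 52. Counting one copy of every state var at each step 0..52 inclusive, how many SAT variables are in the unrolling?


BMC unrolls to depth k, creating one copy of each state var for steps 0..k.
Step count = 52 + 1 = 53 (steps 0 through 52)
Vars per step = 50
Total = 50 * 53 = 2650

2650


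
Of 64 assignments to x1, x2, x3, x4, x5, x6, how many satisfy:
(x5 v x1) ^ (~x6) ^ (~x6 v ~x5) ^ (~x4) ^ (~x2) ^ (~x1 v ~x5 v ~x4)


CNF with 6 clauses over 6 vars (64 assignments).
An assignment satisfies CNF iff every clause has >=1 true literal.
Check each row (bits = x1,x2,x3,x4,x5,x6; clause T/F shown):
  row 0 [000000]: clauses=FTTTTT -> 0
  row 1 [000001]: clauses=FFTTTT -> 0
  row 2 [000010]: clauses=TTTTTT -> 1
  row 3 [000011]: clauses=TFFTTT -> 0
  row 4 [000100]: clauses=FTTFTT -> 0
  (every remaining row is evaluated the same way; all 64 results are listed next)
Full result column, 8 rows per line (x1,x2,x3 fixed per line; x4,x5,x6 runs 000..111 left to right):
  rows 0-7 [x1,x2,x3=000]: 00100000  (ones: 1)
  rows 8-15 [x1,x2,x3=001]: 00100000  (ones: 1)
  rows 16-23 [x1,x2,x3=010]: 00000000  (ones: 0)
  rows 24-31 [x1,x2,x3=011]: 00000000  (ones: 0)
  rows 32-39 [x1,x2,x3=100]: 10100000  (ones: 2)
  rows 40-47 [x1,x2,x3=101]: 10100000  (ones: 2)
  rows 48-55 [x1,x2,x3=110]: 00000000  (ones: 0)
  rows 56-63 [x1,x2,x3=111]: 00000000  (ones: 0)
Satisfying assignments = 1+1+0+0+2+2+0+0 = 6

6


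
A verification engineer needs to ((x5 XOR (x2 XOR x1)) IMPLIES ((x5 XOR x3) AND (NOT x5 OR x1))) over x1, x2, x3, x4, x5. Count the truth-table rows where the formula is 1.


Formula: ((x5 XOR (x2 XOR x1)) IMPLIES ((x5 XOR x3) AND (NOT x5 OR x1))) over 5 vars (32 rows)
Evaluate each row (x1, x2, x3, x4, x5 as bits, MSB first):
  row 0 [00000]: ((0 XOR (0 XOR 0)) IMPLIES ((0 XOR 0) AND (NOT 0 OR 0))) -> 1
  row 1 [00001]: ((1 XOR (0 XOR 0)) IMPLIES ((1 XOR 0) AND (NOT 1 OR 0))) -> 0
  row 2 [00010]: ((0 XOR (0 XOR 0)) IMPLIES ((0 XOR 0) AND (NOT 0 OR 0))) -> 1
  row 3 [00011]: ((1 XOR (0 XOR 0)) IMPLIES ((1 XOR 0) AND (NOT 1 OR 0))) -> 0
  row 4 [00100]: ((0 XOR (0 XOR 0)) IMPLIES ((0 XOR 1) AND (NOT 0 OR 0))) -> 1
  row 5 [00101]: ((1 XOR (0 XOR 0)) IMPLIES ((1 XOR 1) AND (NOT 1 OR 0))) -> 0
  row 6 [00110]: ((0 XOR (0 XOR 0)) IMPLIES ((0 XOR 1) AND (NOT 0 OR 0))) -> 1
  row 7 [00111]: ((1 XOR (0 XOR 0)) IMPLIES ((1 XOR 1) AND (NOT 1 OR 0))) -> 0
  row 8 [01000]: ((0 XOR (1 XOR 0)) IMPLIES ((0 XOR 0) AND (NOT 0 OR 0))) -> 0
  row 9 [01001]: ((1 XOR (1 XOR 0)) IMPLIES ((1 XOR 0) AND (NOT 1 OR 0))) -> 1
  row 10 [01010]: ((0 XOR (1 XOR 0)) IMPLIES ((0 XOR 0) AND (NOT 0 OR 0))) -> 0
  row 11 [01011]: ((1 XOR (1 XOR 0)) IMPLIES ((1 XOR 0) AND (NOT 1 OR 0))) -> 1
  row 12 [01100]: ((0 XOR (1 XOR 0)) IMPLIES ((0 XOR 1) AND (NOT 0 OR 0))) -> 1
  row 13 [01101]: ((1 XOR (1 XOR 0)) IMPLIES ((1 XOR 1) AND (NOT 1 OR 0))) -> 1
  row 14 [01110]: ((0 XOR (1 XOR 0)) IMPLIES ((0 XOR 1) AND (NOT 0 OR 0))) -> 1
  row 15 [01111]: ((1 XOR (1 XOR 0)) IMPLIES ((1 XOR 1) AND (NOT 1 OR 0))) -> 1
  row 16 [10000]: ((0 XOR (0 XOR 1)) IMPLIES ((0 XOR 0) AND (NOT 0 OR 1))) -> 0
  row 17 [10001]: ((1 XOR (0 XOR 1)) IMPLIES ((1 XOR 0) AND (NOT 1 OR 1))) -> 1
  row 18 [10010]: ((0 XOR (0 XOR 1)) IMPLIES ((0 XOR 0) AND (NOT 0 OR 1))) -> 0
  row 19 [10011]: ((1 XOR (0 XOR 1)) IMPLIES ((1 XOR 0) AND (NOT 1 OR 1))) -> 1
  row 20 [10100]: ((0 XOR (0 XOR 1)) IMPLIES ((0 XOR 1) AND (NOT 0 OR 1))) -> 1
  row 21 [10101]: ((1 XOR (0 XOR 1)) IMPLIES ((1 XOR 1) AND (NOT 1 OR 1))) -> 1
  row 22 [10110]: ((0 XOR (0 XOR 1)) IMPLIES ((0 XOR 1) AND (NOT 0 OR 1))) -> 1
  row 23 [10111]: ((1 XOR (0 XOR 1)) IMPLIES ((1 XOR 1) AND (NOT 1 OR 1))) -> 1
  row 24 [11000]: ((0 XOR (1 XOR 1)) IMPLIES ((0 XOR 0) AND (NOT 0 OR 1))) -> 1
  row 25 [11001]: ((1 XOR (1 XOR 1)) IMPLIES ((1 XOR 0) AND (NOT 1 OR 1))) -> 1
  row 26 [11010]: ((0 XOR (1 XOR 1)) IMPLIES ((0 XOR 0) AND (NOT 0 OR 1))) -> 1
  row 27 [11011]: ((1 XOR (1 XOR 1)) IMPLIES ((1 XOR 0) AND (NOT 1 OR 1))) -> 1
  row 28 [11100]: ((0 XOR (1 XOR 1)) IMPLIES ((0 XOR 1) AND (NOT 0 OR 1))) -> 1
  row 29 [11101]: ((1 XOR (1 XOR 1)) IMPLIES ((1 XOR 1) AND (NOT 1 OR 1))) -> 0
  row 30 [11110]: ((0 XOR (1 XOR 1)) IMPLIES ((0 XOR 1) AND (NOT 0 OR 1))) -> 1
  row 31 [11111]: ((1 XOR (1 XOR 1)) IMPLIES ((1 XOR 1) AND (NOT 1 OR 1))) -> 0
Full result column, 8 rows per line (x1,x2 fixed per line; x3,x4,x5 runs 000..111 left to right):
  rows 0-7 [x1,x2=00]: 10101010  (ones: 4)
  rows 8-15 [x1,x2=01]: 01011111  (ones: 6)
  rows 16-23 [x1,x2=10]: 01011111  (ones: 6)
  rows 24-31 [x1,x2=11]: 11111010  (ones: 6)
Count of 1-rows = 4+6+6+6 = 22

22


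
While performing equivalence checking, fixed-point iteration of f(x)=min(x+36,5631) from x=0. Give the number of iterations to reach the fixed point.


Step 1: x=0, cap=5631, increment=36
Step 2: x grows by 36 each step until capped at 5631; fixed point is x=5631
Step 3: iterations = ceil(5631/36) = 157

157


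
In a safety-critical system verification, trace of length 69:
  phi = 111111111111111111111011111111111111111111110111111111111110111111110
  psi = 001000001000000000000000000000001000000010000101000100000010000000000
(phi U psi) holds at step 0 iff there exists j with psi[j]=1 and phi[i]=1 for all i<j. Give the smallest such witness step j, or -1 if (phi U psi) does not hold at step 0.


(phi U psi) at 0: need smallest j with psi[j]=1 and phi[i]=1 for all i in [0,j).
Scan from step 0:
  step 0: phi=1, psi=0 -> continue
  step 1: phi=1, psi=0 -> continue
  step 2: psi=1 and phi held for [0,2) -> witness found
Witness step = 2

2


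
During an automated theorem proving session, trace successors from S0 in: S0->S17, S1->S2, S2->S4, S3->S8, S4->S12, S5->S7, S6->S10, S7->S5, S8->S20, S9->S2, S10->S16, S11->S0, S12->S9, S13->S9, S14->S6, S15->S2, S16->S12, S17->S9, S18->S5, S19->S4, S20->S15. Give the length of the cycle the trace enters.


Trace from S0 until a state repeats:
  S0 -> S17 -> S9 -> S2 -> S4 -> S12 -> S9
S9 first seen at step 2, revisited at step 6.
Cycle length = 6 - 2 = 4

4


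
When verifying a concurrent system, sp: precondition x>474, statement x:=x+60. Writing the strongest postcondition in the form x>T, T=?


Formula: sp(P, x:=E) = exists old_x. (x = E[old_x/x]) AND P[old_x/x] (old_x is the value of x before the assignment; eliminate old_x by solving x = E[old_x/x] for old_x)
Step 1: Precondition P: x>474, i.e. old_x > 474
Step 2: Assignment gives x = old_x + 60, so old_x = x - 60
Step 3: Substitute into P: x - 60 > 474
Step 4: Simplify: x > 474+60 = 534

534


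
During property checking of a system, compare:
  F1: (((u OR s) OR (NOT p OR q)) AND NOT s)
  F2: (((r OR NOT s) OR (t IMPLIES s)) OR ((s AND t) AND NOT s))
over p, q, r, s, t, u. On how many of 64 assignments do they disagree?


F1 = (((u OR s) OR (NOT p OR q)) AND NOT s)
F2 = (((r OR NOT s) OR (t IMPLIES s)) OR ((s AND t) AND NOT s))
Evaluate both on each of 64 rows (bits = p,q,r,s,t,u):
  row 0 [000000]: F1=1 F2=1 -> 0
  row 1 [000001]: F1=1 F2=1 -> 0
  row 2 [000010]: F1=1 F2=1 -> 0
  row 3 [000011]: F1=1 F2=1 -> 0
  row 4 [000100]: F1=0 F2=1 (differ) -> 1
  (every remaining row is evaluated the same way; all 64 results are listed next)
Full result column, 8 rows per line (p,q,r fixed per line; s,t,u runs 000..111 left to right):
  rows 0-7 [p,q,r=000]: 00001111  (ones: 4)
  rows 8-15 [p,q,r=001]: 00001111  (ones: 4)
  rows 16-23 [p,q,r=010]: 00001111  (ones: 4)
  rows 24-31 [p,q,r=011]: 00001111  (ones: 4)
  rows 32-39 [p,q,r=100]: 10101111  (ones: 6)
  rows 40-47 [p,q,r=101]: 10101111  (ones: 6)
  rows 48-55 [p,q,r=110]: 00001111  (ones: 4)
  rows 56-63 [p,q,r=111]: 00001111  (ones: 4)
Disagreements = 4+4+4+4+6+6+4+4 = 36

36


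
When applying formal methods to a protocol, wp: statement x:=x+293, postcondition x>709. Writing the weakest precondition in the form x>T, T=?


Formula: wp(x:=E, P) = P[E/x] (substitute E for x in postcondition)
Step 1: Postcondition: x>709
Step 2: Substitute x+293 for x: x+293>709
Step 3: Solve for x: x > 709-293 = 416

416


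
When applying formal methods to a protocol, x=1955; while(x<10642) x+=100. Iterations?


Step 1: x goes from 1955 toward 10642 by 100; the body runs while x<10642, so iterations = ceil((bound-start)/step)
Step 2: Distance=8687
Step 3: ceil(8687/100)=87

87


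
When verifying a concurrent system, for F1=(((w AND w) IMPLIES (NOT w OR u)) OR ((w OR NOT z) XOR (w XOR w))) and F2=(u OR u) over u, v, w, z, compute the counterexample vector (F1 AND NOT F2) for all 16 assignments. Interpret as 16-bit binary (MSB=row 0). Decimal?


F1 = (((w AND w) IMPLIES (NOT w OR u)) OR ((w OR NOT z) XOR (w XOR w)))
F2 = (u OR u)
Counterexample to F1=>F2 is where F1=1 and F2=0.
Evaluate each row (bits = u,v,w,z, MSB first):
  row 0 [0000]: F1=1 F2=0 -> F1&~F2 -> 1
  row 1 [0001]: F1=1 F2=0 -> F1&~F2 -> 1
  row 2 [0010]: F1=1 F2=0 -> F1&~F2 -> 1
  row 3 [0011]: F1=1 F2=0 -> F1&~F2 -> 1
  row 4 [0100]: F1=1 F2=0 -> F1&~F2 -> 1
  row 5 [0101]: F1=1 F2=0 -> F1&~F2 -> 1
  row 6 [0110]: F1=1 F2=0 -> F1&~F2 -> 1
  row 7 [0111]: F1=1 F2=0 -> F1&~F2 -> 1
  row 8 [1000]: F1=1 F2=1 -> F1&~F2 -> 0
  row 9 [1001]: F1=1 F2=1 -> F1&~F2 -> 0
  row 10 [1010]: F1=1 F2=1 -> F1&~F2 -> 0
  row 11 [1011]: F1=1 F2=1 -> F1&~F2 -> 0
  row 12 [1100]: F1=1 F2=1 -> F1&~F2 -> 0
  row 13 [1101]: F1=1 F2=1 -> F1&~F2 -> 0
  row 14 [1110]: F1=1 F2=1 -> F1&~F2 -> 0
  row 15 [1111]: F1=1 F2=1 -> F1&~F2 -> 0
Full result column, 4 rows per line (u,v fixed per line; w,z runs 00..11 left to right):
  rows 0-3 [u,v=00]: 1111  = hex F
  rows 4-7 [u,v=01]: 1111  = hex F
  rows 8-11 [u,v=10]: 0000  = hex 0
  rows 12-15 [u,v=11]: 0000  = hex 0
Counterexample vector (row 0 .. row 15) = 1111111100000000
Output column grouped in 4s = 1111 1111 0000 0000 = 0xFF00
Convert to decimal digit by digit (value = value*16 + digit):
  F -> 15
  15*16 + 15 (F) = 255
  255*16 + 0 = 4080
  4080*16 + 0 = 65280
Decimal = 65280

65280


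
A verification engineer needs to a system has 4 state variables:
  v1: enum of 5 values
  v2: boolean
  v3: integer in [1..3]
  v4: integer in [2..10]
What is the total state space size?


State space = product of domain sizes of all variables.
Domain sizes:
  v1 (enum of 5 values): 5
  v2 (boolean): 2
  v3 (integer in [1..3]): 3
  v4 (integer in [2..10]): 9
Product = 5 * 2 * 3 * 9 = 270

270


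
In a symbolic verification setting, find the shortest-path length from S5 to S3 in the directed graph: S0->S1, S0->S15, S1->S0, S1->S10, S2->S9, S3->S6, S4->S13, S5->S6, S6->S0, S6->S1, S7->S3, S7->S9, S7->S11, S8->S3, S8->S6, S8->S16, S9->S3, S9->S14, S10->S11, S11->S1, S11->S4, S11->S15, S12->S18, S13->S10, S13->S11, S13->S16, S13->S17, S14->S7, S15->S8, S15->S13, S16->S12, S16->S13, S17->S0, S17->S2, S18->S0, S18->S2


BFS layer-by-layer from S5:
  dist 0: {S5}
  dist 1: {S6}
  dist 2: {S0, S1}
  dist 3: {S10, S15}
  dist 4: {S8, S11, S13}
  dist 5: {S3, S4, S16, S17}
  -> S3 reached at distance 5
Shortest path length = 5

5


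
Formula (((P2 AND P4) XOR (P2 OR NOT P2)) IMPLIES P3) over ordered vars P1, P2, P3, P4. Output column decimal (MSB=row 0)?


Formula: (((P2 AND P4) XOR (P2 OR NOT P2)) IMPLIES P3) over P1, P2, P3, P4 (16 rows)
Evaluate each row (bits = P1,P2,P3,P4, MSB first):
  row 0 [0000]: (((0 AND 0) XOR (0 OR NOT 0)) IMPLIES 0) -> 0
  row 1 [0001]: (((0 AND 1) XOR (0 OR NOT 0)) IMPLIES 0) -> 0
  row 2 [0010]: (((0 AND 0) XOR (0 OR NOT 0)) IMPLIES 1) -> 1
  row 3 [0011]: (((0 AND 1) XOR (0 OR NOT 0)) IMPLIES 1) -> 1
  row 4 [0100]: (((1 AND 0) XOR (1 OR NOT 1)) IMPLIES 0) -> 0
  row 5 [0101]: (((1 AND 1) XOR (1 OR NOT 1)) IMPLIES 0) -> 1
  row 6 [0110]: (((1 AND 0) XOR (1 OR NOT 1)) IMPLIES 1) -> 1
  row 7 [0111]: (((1 AND 1) XOR (1 OR NOT 1)) IMPLIES 1) -> 1
  row 8 [1000]: (((0 AND 0) XOR (0 OR NOT 0)) IMPLIES 0) -> 0
  row 9 [1001]: (((0 AND 1) XOR (0 OR NOT 0)) IMPLIES 0) -> 0
  row 10 [1010]: (((0 AND 0) XOR (0 OR NOT 0)) IMPLIES 1) -> 1
  row 11 [1011]: (((0 AND 1) XOR (0 OR NOT 0)) IMPLIES 1) -> 1
  row 12 [1100]: (((1 AND 0) XOR (1 OR NOT 1)) IMPLIES 0) -> 0
  row 13 [1101]: (((1 AND 1) XOR (1 OR NOT 1)) IMPLIES 0) -> 1
  row 14 [1110]: (((1 AND 0) XOR (1 OR NOT 1)) IMPLIES 1) -> 1
  row 15 [1111]: (((1 AND 1) XOR (1 OR NOT 1)) IMPLIES 1) -> 1
Full result column, 4 rows per line (P1,P2 fixed per line; P3,P4 runs 00..11 left to right):
  rows 0-3 [P1,P2=00]: 0011  = hex 3
  rows 4-7 [P1,P2=01]: 0111  = hex 7
  rows 8-11 [P1,P2=10]: 0011  = hex 3
  rows 12-15 [P1,P2=11]: 0111  = hex 7
Output column (row 0 .. row 15) = 0011011100110111
Output column grouped in 4s = 0011 0111 0011 0111 = 0x3737
Convert to decimal digit by digit (value = value*16 + digit):
  3 -> 3
  3*16 + 7 = 55
  55*16 + 3 = 883
  883*16 + 7 = 14135
Decimal = 14135

14135


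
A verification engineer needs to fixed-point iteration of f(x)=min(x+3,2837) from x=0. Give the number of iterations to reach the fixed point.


Step 1: x=0, cap=2837, increment=3
Step 2: x grows by 3 each step until capped at 2837; fixed point is x=2837
Step 3: iterations = ceil(2837/3) = 946

946


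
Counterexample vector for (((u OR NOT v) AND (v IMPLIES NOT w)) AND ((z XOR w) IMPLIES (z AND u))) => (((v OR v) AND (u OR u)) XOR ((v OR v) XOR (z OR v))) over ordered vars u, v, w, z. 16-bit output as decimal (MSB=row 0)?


F1 = (((u OR NOT v) AND (v IMPLIES NOT w)) AND ((z XOR w) IMPLIES (z AND u)))
F2 = (((v OR v) AND (u OR u)) XOR ((v OR v) XOR (z OR v)))
Counterexample to F1=>F2 is where F1=1 and F2=0.
Evaluate each row (bits = u,v,w,z, MSB first):
  row 0 [0000]: F1=1 F2=0 -> F1&~F2 -> 1
  row 1 [0001]: F1=0 F2=1 -> F1&~F2 -> 0
  row 2 [0010]: F1=0 F2=0 -> F1&~F2 -> 0
  row 3 [0011]: F1=1 F2=1 -> F1&~F2 -> 0
  row 4 [0100]: F1=0 F2=0 -> F1&~F2 -> 0
  row 5 [0101]: F1=0 F2=0 -> F1&~F2 -> 0
  row 6 [0110]: F1=0 F2=0 -> F1&~F2 -> 0
  row 7 [0111]: F1=0 F2=0 -> F1&~F2 -> 0
  row 8 [1000]: F1=1 F2=0 -> F1&~F2 -> 1
  row 9 [1001]: F1=1 F2=1 -> F1&~F2 -> 0
  row 10 [1010]: F1=0 F2=0 -> F1&~F2 -> 0
  row 11 [1011]: F1=1 F2=1 -> F1&~F2 -> 0
  row 12 [1100]: F1=1 F2=1 -> F1&~F2 -> 0
  row 13 [1101]: F1=1 F2=1 -> F1&~F2 -> 0
  row 14 [1110]: F1=0 F2=1 -> F1&~F2 -> 0
  row 15 [1111]: F1=0 F2=1 -> F1&~F2 -> 0
Full result column, 4 rows per line (u,v fixed per line; w,z runs 00..11 left to right):
  rows 0-3 [u,v=00]: 1000  = hex 8
  rows 4-7 [u,v=01]: 0000  = hex 0
  rows 8-11 [u,v=10]: 1000  = hex 8
  rows 12-15 [u,v=11]: 0000  = hex 0
Counterexample vector (row 0 .. row 15) = 1000000010000000
Output column grouped in 4s = 1000 0000 1000 0000 = 0x8080
Convert to decimal digit by digit (value = value*16 + digit):
  8 -> 8
  8*16 + 0 = 128
  128*16 + 8 = 2056
  2056*16 + 0 = 32896
Decimal = 32896

32896


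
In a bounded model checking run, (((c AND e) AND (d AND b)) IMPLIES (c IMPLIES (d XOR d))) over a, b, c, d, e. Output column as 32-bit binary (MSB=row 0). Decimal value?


Formula: (((c AND e) AND (d AND b)) IMPLIES (c IMPLIES (d XOR d))) over a, b, c, d, e (32 rows)
Evaluate each row (bits = a,b,c,d,e, MSB first):
  row 0 [00000]: (((0 AND 0) AND (0 AND 0)) IMPLIES (0 IMPLIES (0 XOR 0))) -> 1
  row 1 [00001]: (((0 AND 1) AND (0 AND 0)) IMPLIES (0 IMPLIES (0 XOR 0))) -> 1
  row 2 [00010]: (((0 AND 0) AND (1 AND 0)) IMPLIES (0 IMPLIES (1 XOR 1))) -> 1
  row 3 [00011]: (((0 AND 1) AND (1 AND 0)) IMPLIES (0 IMPLIES (1 XOR 1))) -> 1
  row 4 [00100]: (((1 AND 0) AND (0 AND 0)) IMPLIES (1 IMPLIES (0 XOR 0))) -> 1
  row 5 [00101]: (((1 AND 1) AND (0 AND 0)) IMPLIES (1 IMPLIES (0 XOR 0))) -> 1
  row 6 [00110]: (((1 AND 0) AND (1 AND 0)) IMPLIES (1 IMPLIES (1 XOR 1))) -> 1
  row 7 [00111]: (((1 AND 1) AND (1 AND 0)) IMPLIES (1 IMPLIES (1 XOR 1))) -> 1
  row 8 [01000]: (((0 AND 0) AND (0 AND 1)) IMPLIES (0 IMPLIES (0 XOR 0))) -> 1
  row 9 [01001]: (((0 AND 1) AND (0 AND 1)) IMPLIES (0 IMPLIES (0 XOR 0))) -> 1
  row 10 [01010]: (((0 AND 0) AND (1 AND 1)) IMPLIES (0 IMPLIES (1 XOR 1))) -> 1
  row 11 [01011]: (((0 AND 1) AND (1 AND 1)) IMPLIES (0 IMPLIES (1 XOR 1))) -> 1
  row 12 [01100]: (((1 AND 0) AND (0 AND 1)) IMPLIES (1 IMPLIES (0 XOR 0))) -> 1
  row 13 [01101]: (((1 AND 1) AND (0 AND 1)) IMPLIES (1 IMPLIES (0 XOR 0))) -> 1
  row 14 [01110]: (((1 AND 0) AND (1 AND 1)) IMPLIES (1 IMPLIES (1 XOR 1))) -> 1
  row 15 [01111]: (((1 AND 1) AND (1 AND 1)) IMPLIES (1 IMPLIES (1 XOR 1))) -> 0
  row 16 [10000]: (((0 AND 0) AND (0 AND 0)) IMPLIES (0 IMPLIES (0 XOR 0))) -> 1
  row 17 [10001]: (((0 AND 1) AND (0 AND 0)) IMPLIES (0 IMPLIES (0 XOR 0))) -> 1
  row 18 [10010]: (((0 AND 0) AND (1 AND 0)) IMPLIES (0 IMPLIES (1 XOR 1))) -> 1
  row 19 [10011]: (((0 AND 1) AND (1 AND 0)) IMPLIES (0 IMPLIES (1 XOR 1))) -> 1
  row 20 [10100]: (((1 AND 0) AND (0 AND 0)) IMPLIES (1 IMPLIES (0 XOR 0))) -> 1
  row 21 [10101]: (((1 AND 1) AND (0 AND 0)) IMPLIES (1 IMPLIES (0 XOR 0))) -> 1
  row 22 [10110]: (((1 AND 0) AND (1 AND 0)) IMPLIES (1 IMPLIES (1 XOR 1))) -> 1
  row 23 [10111]: (((1 AND 1) AND (1 AND 0)) IMPLIES (1 IMPLIES (1 XOR 1))) -> 1
  row 24 [11000]: (((0 AND 0) AND (0 AND 1)) IMPLIES (0 IMPLIES (0 XOR 0))) -> 1
  row 25 [11001]: (((0 AND 1) AND (0 AND 1)) IMPLIES (0 IMPLIES (0 XOR 0))) -> 1
  row 26 [11010]: (((0 AND 0) AND (1 AND 1)) IMPLIES (0 IMPLIES (1 XOR 1))) -> 1
  row 27 [11011]: (((0 AND 1) AND (1 AND 1)) IMPLIES (0 IMPLIES (1 XOR 1))) -> 1
  row 28 [11100]: (((1 AND 0) AND (0 AND 1)) IMPLIES (1 IMPLIES (0 XOR 0))) -> 1
  row 29 [11101]: (((1 AND 1) AND (0 AND 1)) IMPLIES (1 IMPLIES (0 XOR 0))) -> 1
  row 30 [11110]: (((1 AND 0) AND (1 AND 1)) IMPLIES (1 IMPLIES (1 XOR 1))) -> 1
  row 31 [11111]: (((1 AND 1) AND (1 AND 1)) IMPLIES (1 IMPLIES (1 XOR 1))) -> 0
Full result column, 4 rows per line (a,b,c fixed per line; d,e runs 00..11 left to right):
  rows 0-3 [a,b,c=000]: 1111  = hex F
  rows 4-7 [a,b,c=001]: 1111  = hex F
  rows 8-11 [a,b,c=010]: 1111  = hex F
  rows 12-15 [a,b,c=011]: 1110  = hex E
  rows 16-19 [a,b,c=100]: 1111  = hex F
  rows 20-23 [a,b,c=101]: 1111  = hex F
  rows 24-27 [a,b,c=110]: 1111  = hex F
  rows 28-31 [a,b,c=111]: 1110  = hex E
Output column (row 0 .. row 31) = 11111111111111101111111111111110
Output column grouped in 4s = 1111 1111 1111 1110 1111 1111 1111 1110 = 0xFFFEFFFE
Convert to decimal digit by digit (value = value*16 + digit):
  F -> 15
  15*16 + 15 (F) = 255
  255*16 + 15 (F) = 4095
  4095*16 + 14 (E) = 65534
  65534*16 + 15 (F) = 1048559
  1048559*16 + 15 (F) = 16776959
  16776959*16 + 15 (F) = 268431359
  268431359*16 + 14 (E) = 4294901758
Decimal = 4294901758

4294901758


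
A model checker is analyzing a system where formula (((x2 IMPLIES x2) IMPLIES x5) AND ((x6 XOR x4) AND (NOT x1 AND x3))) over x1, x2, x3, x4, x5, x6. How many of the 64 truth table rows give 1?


Formula: (((x2 IMPLIES x2) IMPLIES x5) AND ((x6 XOR x4) AND (NOT x1 AND x3))) over 6 vars (64 rows)
Evaluate each row (x1, x2, x3, x4, x5, x6 as bits, MSB first):
  row 0 [000000]: (((0 IMPLIES 0) IMPLIES 0) AND ((0 XOR 0) AND (NOT 0 AND 0))) -> 0
  row 1 [000001]: (((0 IMPLIES 0) IMPLIES 0) AND ((1 XOR 0) AND (NOT 0 AND 0))) -> 0
  row 2 [000010]: (((0 IMPLIES 0) IMPLIES 1) AND ((0 XOR 0) AND (NOT 0 AND 0))) -> 0
  row 3 [000011]: (((0 IMPLIES 0) IMPLIES 1) AND ((1 XOR 0) AND (NOT 0 AND 0))) -> 0
  row 4 [000100]: (((0 IMPLIES 0) IMPLIES 0) AND ((0 XOR 1) AND (NOT 0 AND 0))) -> 0
  (every remaining row is evaluated the same way; all 64 results are listed next)
Full result column, 8 rows per line (x1,x2,x3 fixed per line; x4,x5,x6 runs 000..111 left to right):
  rows 0-7 [x1,x2,x3=000]: 00000000  (ones: 0)
  rows 8-15 [x1,x2,x3=001]: 00010010  (ones: 2)
  rows 16-23 [x1,x2,x3=010]: 00000000  (ones: 0)
  rows 24-31 [x1,x2,x3=011]: 00010010  (ones: 2)
  rows 32-39 [x1,x2,x3=100]: 00000000  (ones: 0)
  rows 40-47 [x1,x2,x3=101]: 00000000  (ones: 0)
  rows 48-55 [x1,x2,x3=110]: 00000000  (ones: 0)
  rows 56-63 [x1,x2,x3=111]: 00000000  (ones: 0)
Count of 1-rows = 0+2+0+2+0+0+0+0 = 4

4


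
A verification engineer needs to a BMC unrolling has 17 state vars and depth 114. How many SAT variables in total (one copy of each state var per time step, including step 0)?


BMC unrolls to depth k, creating one copy of each state var for steps 0..k.
Step count = 114 + 1 = 115 (steps 0 through 114)
Vars per step = 17
Total = 17 * 115 = 1955

1955


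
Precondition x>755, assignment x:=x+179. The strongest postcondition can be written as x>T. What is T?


Formula: sp(P, x:=E) = exists old_x. (x = E[old_x/x]) AND P[old_x/x] (old_x is the value of x before the assignment; eliminate old_x by solving x = E[old_x/x] for old_x)
Step 1: Precondition P: x>755, i.e. old_x > 755
Step 2: Assignment gives x = old_x + 179, so old_x = x - 179
Step 3: Substitute into P: x - 179 > 755
Step 4: Simplify: x > 755+179 = 934

934


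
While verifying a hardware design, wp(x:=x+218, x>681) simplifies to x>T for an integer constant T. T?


Formula: wp(x:=E, P) = P[E/x] (substitute E for x in postcondition)
Step 1: Postcondition: x>681
Step 2: Substitute x+218 for x: x+218>681
Step 3: Solve for x: x > 681-218 = 463

463


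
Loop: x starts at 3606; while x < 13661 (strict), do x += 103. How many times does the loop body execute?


Step 1: x goes from 3606 toward 13661 by 103; the body runs while x<13661, so iterations = ceil((bound-start)/step)
Step 2: Distance=10055
Step 3: ceil(10055/103)=98

98


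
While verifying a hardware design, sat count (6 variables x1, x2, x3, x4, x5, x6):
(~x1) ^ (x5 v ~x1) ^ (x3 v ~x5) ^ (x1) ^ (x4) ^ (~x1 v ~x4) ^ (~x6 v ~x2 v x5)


CNF with 7 clauses over 6 vars (64 assignments).
An assignment satisfies CNF iff every clause has >=1 true literal.
Check each row (bits = x1,x2,x3,x4,x5,x6; clause T/F shown):
  row 0 [000000]: clauses=TTTFFTT -> 0
  row 1 [000001]: clauses=TTTFFTT -> 0
  row 2 [000010]: clauses=TTFFFTT -> 0
  row 3 [000011]: clauses=TTFFFTT -> 0
  row 4 [000100]: clauses=TTTFTTT -> 0
  (every remaining row is evaluated the same way; all 64 results are listed next)
Full result column, 8 rows per line (x1,x2,x3 fixed per line; x4,x5,x6 runs 000..111 left to right):
  rows 0-7 [x1,x2,x3=000]: 00000000  (ones: 0)
  rows 8-15 [x1,x2,x3=001]: 00000000  (ones: 0)
  rows 16-23 [x1,x2,x3=010]: 00000000  (ones: 0)
  rows 24-31 [x1,x2,x3=011]: 00000000  (ones: 0)
  rows 32-39 [x1,x2,x3=100]: 00000000  (ones: 0)
  rows 40-47 [x1,x2,x3=101]: 00000000  (ones: 0)
  rows 48-55 [x1,x2,x3=110]: 00000000  (ones: 0)
  rows 56-63 [x1,x2,x3=111]: 00000000  (ones: 0)
Satisfying assignments = 0+0+0+0+0+0+0+0 = 0

0


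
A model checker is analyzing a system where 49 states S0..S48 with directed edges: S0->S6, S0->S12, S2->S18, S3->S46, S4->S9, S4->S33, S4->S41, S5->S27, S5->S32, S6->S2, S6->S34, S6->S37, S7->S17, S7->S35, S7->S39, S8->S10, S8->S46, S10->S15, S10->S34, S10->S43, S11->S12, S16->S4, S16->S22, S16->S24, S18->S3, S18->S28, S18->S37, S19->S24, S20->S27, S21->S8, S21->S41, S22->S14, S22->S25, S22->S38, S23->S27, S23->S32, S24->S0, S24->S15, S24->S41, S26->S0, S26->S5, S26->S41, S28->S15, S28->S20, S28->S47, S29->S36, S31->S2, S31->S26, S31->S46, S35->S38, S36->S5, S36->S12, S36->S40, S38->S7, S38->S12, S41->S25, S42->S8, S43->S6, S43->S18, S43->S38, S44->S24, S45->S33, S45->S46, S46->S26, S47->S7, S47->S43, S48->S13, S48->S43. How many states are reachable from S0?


BFS from S0:
  layer 0: {S0}
  layer 1: {S6, S12}
  layer 2: {S2, S34, S37}
  layer 3: {S18}
  layer 4: {S3, S28}
  layer 5: {S15, S20, S46, S47}
  layer 6: {S7, S26, S27, S43}
  layer 7: {S5, S17, S35, S38, S39, S41}
  layer 8: {S25, S32}
Reachable set: {S0, S2, S3, S5, S6, S7, S12, S15, S17, S18, S20, S25, S26, S27, S28, S32, S34, S35, S37, S38, S39, S41, S43, S46, S47}
Count = 25

25


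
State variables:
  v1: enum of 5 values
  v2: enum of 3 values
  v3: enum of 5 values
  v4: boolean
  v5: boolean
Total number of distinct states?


State space = product of domain sizes of all variables.
Domain sizes:
  v1 (enum of 5 values): 5
  v2 (enum of 3 values): 3
  v3 (enum of 5 values): 5
  v4 (boolean): 2
  v5 (boolean): 2
Product = 5 * 3 * 5 * 2 * 2 = 300

300


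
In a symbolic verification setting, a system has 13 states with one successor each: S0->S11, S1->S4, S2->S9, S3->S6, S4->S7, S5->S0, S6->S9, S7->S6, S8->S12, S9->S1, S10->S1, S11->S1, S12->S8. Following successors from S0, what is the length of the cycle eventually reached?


Trace from S0 until a state repeats:
  S0 -> S11 -> S1 -> S4 -> S7 -> S6 -> S9 -> S1
S1 first seen at step 2, revisited at step 7.
Cycle length = 7 - 2 = 5

5


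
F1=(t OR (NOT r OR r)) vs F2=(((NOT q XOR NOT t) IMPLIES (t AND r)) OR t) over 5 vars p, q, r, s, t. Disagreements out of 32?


F1 = (t OR (NOT r OR r))
F2 = (((NOT q XOR NOT t) IMPLIES (t AND r)) OR t)
Evaluate both on each of 32 rows (bits = p,q,r,s,t):
  row 0 [00000]: F1=1 F2=1 -> 0
  row 1 [00001]: F1=1 F2=1 -> 0
  row 2 [00010]: F1=1 F2=1 -> 0
  row 3 [00011]: F1=1 F2=1 -> 0
  row 4 [00100]: F1=1 F2=1 -> 0
  row 5 [00101]: F1=1 F2=1 -> 0
  row 6 [00110]: F1=1 F2=1 -> 0
  row 7 [00111]: F1=1 F2=1 -> 0
  row 8 [01000]: F1=1 F2=0 (differ) -> 1
  row 9 [01001]: F1=1 F2=1 -> 0
  row 10 [01010]: F1=1 F2=0 (differ) -> 1
  row 11 [01011]: F1=1 F2=1 -> 0
  row 12 [01100]: F1=1 F2=0 (differ) -> 1
  row 13 [01101]: F1=1 F2=1 -> 0
  row 14 [01110]: F1=1 F2=0 (differ) -> 1
  row 15 [01111]: F1=1 F2=1 -> 0
  row 16 [10000]: F1=1 F2=1 -> 0
  row 17 [10001]: F1=1 F2=1 -> 0
  row 18 [10010]: F1=1 F2=1 -> 0
  row 19 [10011]: F1=1 F2=1 -> 0
  row 20 [10100]: F1=1 F2=1 -> 0
  row 21 [10101]: F1=1 F2=1 -> 0
  row 22 [10110]: F1=1 F2=1 -> 0
  row 23 [10111]: F1=1 F2=1 -> 0
  row 24 [11000]: F1=1 F2=0 (differ) -> 1
  row 25 [11001]: F1=1 F2=1 -> 0
  row 26 [11010]: F1=1 F2=0 (differ) -> 1
  row 27 [11011]: F1=1 F2=1 -> 0
  row 28 [11100]: F1=1 F2=0 (differ) -> 1
  row 29 [11101]: F1=1 F2=1 -> 0
  row 30 [11110]: F1=1 F2=0 (differ) -> 1
  row 31 [11111]: F1=1 F2=1 -> 0
Full result column, 8 rows per line (p,q fixed per line; r,s,t runs 000..111 left to right):
  rows 0-7 [p,q=00]: 00000000  (ones: 0)
  rows 8-15 [p,q=01]: 10101010  (ones: 4)
  rows 16-23 [p,q=10]: 00000000  (ones: 0)
  rows 24-31 [p,q=11]: 10101010  (ones: 4)
Disagreements = 0+4+0+4 = 8

8


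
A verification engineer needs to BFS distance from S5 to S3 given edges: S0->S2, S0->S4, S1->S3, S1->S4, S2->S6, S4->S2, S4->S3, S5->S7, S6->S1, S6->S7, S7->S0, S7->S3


BFS layer-by-layer from S5:
  dist 0: {S5}
  dist 1: {S7}
  dist 2: {S0, S3}
  -> S3 reached at distance 2
Shortest path length = 2

2


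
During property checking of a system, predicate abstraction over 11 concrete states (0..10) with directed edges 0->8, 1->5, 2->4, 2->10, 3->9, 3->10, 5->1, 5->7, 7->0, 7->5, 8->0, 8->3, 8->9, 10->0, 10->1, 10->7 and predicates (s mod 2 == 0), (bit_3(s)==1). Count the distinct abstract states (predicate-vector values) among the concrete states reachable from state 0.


BFS from 0:
Concrete reachable: {0, 1, 3, 5, 7, 8, 9, 10}
Abstract via predicates (s mod 2 == 0), (bit_3(s)==1):
  (0,0) <- {1, 3, 5, 7}
  (0,1) <- {9}
  (1,0) <- {0}
  (1,1) <- {8, 10}
Distinct abstract states = 4

4


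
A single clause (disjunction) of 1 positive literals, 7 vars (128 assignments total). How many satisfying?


Step 1: Total=2^7=128
Step 2: Unsat when all 1 false: 2^6=64
Step 3: Sat=128-64=64

64


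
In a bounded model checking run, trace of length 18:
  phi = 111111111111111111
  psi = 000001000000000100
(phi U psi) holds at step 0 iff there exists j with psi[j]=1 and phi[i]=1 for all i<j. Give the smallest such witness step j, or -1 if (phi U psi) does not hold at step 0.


(phi U psi) at 0: need smallest j with psi[j]=1 and phi[i]=1 for all i in [0,j).
Scan from step 0:
  step 0: phi=1, psi=0 -> continue
  step 1: phi=1, psi=0 -> continue
  step 2: phi=1, psi=0 -> continue
  step 3: phi=1, psi=0 -> continue
  step 5: psi=1 and phi held for [0,5) -> witness found
Witness step = 5

5


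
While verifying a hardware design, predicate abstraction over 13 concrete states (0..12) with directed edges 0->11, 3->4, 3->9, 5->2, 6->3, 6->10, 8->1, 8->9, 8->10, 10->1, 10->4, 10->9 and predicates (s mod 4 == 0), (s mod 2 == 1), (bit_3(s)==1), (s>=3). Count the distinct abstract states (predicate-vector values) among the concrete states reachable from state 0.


BFS from 0:
Concrete reachable: {0, 11}
Abstract via predicates (s mod 4 == 0), (s mod 2 == 1), (bit_3(s)==1), (s>=3):
  (0,1,1,1) <- {11}
  (1,0,0,0) <- {0}
Distinct abstract states = 2

2


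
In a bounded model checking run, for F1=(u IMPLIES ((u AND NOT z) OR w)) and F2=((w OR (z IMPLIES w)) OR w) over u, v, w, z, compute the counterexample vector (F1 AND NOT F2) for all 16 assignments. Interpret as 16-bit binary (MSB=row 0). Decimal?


F1 = (u IMPLIES ((u AND NOT z) OR w))
F2 = ((w OR (z IMPLIES w)) OR w)
Counterexample to F1=>F2 is where F1=1 and F2=0.
Evaluate each row (bits = u,v,w,z, MSB first):
  row 0 [0000]: F1=1 F2=1 -> F1&~F2 -> 0
  row 1 [0001]: F1=1 F2=0 -> F1&~F2 -> 1
  row 2 [0010]: F1=1 F2=1 -> F1&~F2 -> 0
  row 3 [0011]: F1=1 F2=1 -> F1&~F2 -> 0
  row 4 [0100]: F1=1 F2=1 -> F1&~F2 -> 0
  row 5 [0101]: F1=1 F2=0 -> F1&~F2 -> 1
  row 6 [0110]: F1=1 F2=1 -> F1&~F2 -> 0
  row 7 [0111]: F1=1 F2=1 -> F1&~F2 -> 0
  row 8 [1000]: F1=1 F2=1 -> F1&~F2 -> 0
  row 9 [1001]: F1=0 F2=0 -> F1&~F2 -> 0
  row 10 [1010]: F1=1 F2=1 -> F1&~F2 -> 0
  row 11 [1011]: F1=1 F2=1 -> F1&~F2 -> 0
  row 12 [1100]: F1=1 F2=1 -> F1&~F2 -> 0
  row 13 [1101]: F1=0 F2=0 -> F1&~F2 -> 0
  row 14 [1110]: F1=1 F2=1 -> F1&~F2 -> 0
  row 15 [1111]: F1=1 F2=1 -> F1&~F2 -> 0
Full result column, 4 rows per line (u,v fixed per line; w,z runs 00..11 left to right):
  rows 0-3 [u,v=00]: 0100  = hex 4
  rows 4-7 [u,v=01]: 0100  = hex 4
  rows 8-11 [u,v=10]: 0000  = hex 0
  rows 12-15 [u,v=11]: 0000  = hex 0
Counterexample vector (row 0 .. row 15) = 0100010000000000
Output column grouped in 4s = 0100 0100 0000 0000 = 0x4400
Convert to decimal digit by digit (value = value*16 + digit):
  4 -> 4
  4*16 + 4 = 68
  68*16 + 0 = 1088
  1088*16 + 0 = 17408
Decimal = 17408

17408


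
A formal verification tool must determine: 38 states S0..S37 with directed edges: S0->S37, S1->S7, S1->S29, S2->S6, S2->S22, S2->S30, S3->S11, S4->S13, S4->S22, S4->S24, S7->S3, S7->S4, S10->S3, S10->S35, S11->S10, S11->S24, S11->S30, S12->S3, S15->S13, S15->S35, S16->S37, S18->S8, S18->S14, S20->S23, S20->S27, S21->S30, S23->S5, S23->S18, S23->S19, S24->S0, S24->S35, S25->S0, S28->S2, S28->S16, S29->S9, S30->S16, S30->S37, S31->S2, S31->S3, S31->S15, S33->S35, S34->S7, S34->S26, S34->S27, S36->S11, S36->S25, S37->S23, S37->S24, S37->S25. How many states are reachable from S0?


BFS from S0:
  layer 0: {S0}
  layer 1: {S37}
  layer 2: {S23, S24, S25}
  layer 3: {S5, S18, S19, S35}
  layer 4: {S8, S14}
Reachable set: {S0, S5, S8, S14, S18, S19, S23, S24, S25, S35, S37}
Count = 11

11


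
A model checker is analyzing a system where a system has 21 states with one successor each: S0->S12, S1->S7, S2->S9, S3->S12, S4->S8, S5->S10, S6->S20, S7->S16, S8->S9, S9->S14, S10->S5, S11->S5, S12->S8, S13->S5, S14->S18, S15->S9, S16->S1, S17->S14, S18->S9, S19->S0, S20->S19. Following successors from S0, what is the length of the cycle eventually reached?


Trace from S0 until a state repeats:
  S0 -> S12 -> S8 -> S9 -> S14 -> S18 -> S9
S9 first seen at step 3, revisited at step 6.
Cycle length = 6 - 3 = 3

3
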